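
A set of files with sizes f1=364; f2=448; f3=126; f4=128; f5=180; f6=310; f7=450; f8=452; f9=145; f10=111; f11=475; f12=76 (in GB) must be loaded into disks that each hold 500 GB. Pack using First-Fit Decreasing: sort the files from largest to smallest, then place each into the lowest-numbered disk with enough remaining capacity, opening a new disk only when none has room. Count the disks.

7

Sorted descending: 475, 452, 450, 448, 364, 310, 180, 145, 128, 126, 111, 76.
disk 1: place 475 GB, 25 GB left
disk 2: place 452 GB, 48 GB left
disk 3: place 450 GB, 50 GB left
disk 4: place 448 GB, 52 GB left
disk 5: place 364 GB, 136 GB left
disk 6: place 310 GB, 190 GB left
disk 6: place 180 GB, 10 GB left
disk 7: place 145 GB, 355 GB left
disk 5: place 128 GB, 8 GB left
disk 7: place 126 GB, 229 GB left
disk 7: place 111 GB, 118 GB left
disk 7: place 76 GB, 42 GB left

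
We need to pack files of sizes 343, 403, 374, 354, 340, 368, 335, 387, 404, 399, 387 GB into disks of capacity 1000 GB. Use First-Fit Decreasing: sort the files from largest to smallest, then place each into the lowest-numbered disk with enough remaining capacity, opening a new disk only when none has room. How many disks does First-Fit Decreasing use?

6 disks

Sorted descending: 404, 403, 399, 387, 387, 374, 368, 354, 343, 340, 335.
disk 1: place 404 GB, 596 GB left
disk 1: place 403 GB, 193 GB left
disk 2: place 399 GB, 601 GB left
disk 2: place 387 GB, 214 GB left
disk 3: place 387 GB, 613 GB left
disk 3: place 374 GB, 239 GB left
disk 4: place 368 GB, 632 GB left
disk 4: place 354 GB, 278 GB left
disk 5: place 343 GB, 657 GB left
disk 5: place 340 GB, 317 GB left
disk 6: place 335 GB, 665 GB left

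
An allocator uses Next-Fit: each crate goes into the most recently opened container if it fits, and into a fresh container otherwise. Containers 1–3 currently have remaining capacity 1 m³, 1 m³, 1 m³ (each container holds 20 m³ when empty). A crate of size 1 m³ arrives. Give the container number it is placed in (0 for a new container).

Next-Fit only looks at container 3, which has 1 m³ free.
1 m³ fits there.

3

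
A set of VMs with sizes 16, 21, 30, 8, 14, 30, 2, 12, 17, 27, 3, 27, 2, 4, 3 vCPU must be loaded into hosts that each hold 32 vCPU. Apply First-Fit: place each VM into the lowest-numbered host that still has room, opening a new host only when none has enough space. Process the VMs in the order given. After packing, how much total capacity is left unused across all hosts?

40

Put 16 vCPU in host 1; 16 vCPU remain.
Put 21 vCPU in host 2; 11 vCPU remain.
Put 30 vCPU in host 3; 2 vCPU remain.
Put 8 vCPU in host 1; 8 vCPU remain.
Put 14 vCPU in host 4; 18 vCPU remain.
Put 30 vCPU in host 5; 2 vCPU remain.
Put 2 vCPU in host 1; 6 vCPU remain.
Put 12 vCPU in host 4; 6 vCPU remain.
Put 17 vCPU in host 6; 15 vCPU remain.
Put 27 vCPU in host 7; 5 vCPU remain.
Put 3 vCPU in host 1; 3 vCPU remain.
Put 27 vCPU in host 8; 5 vCPU remain.
Put 2 vCPU in host 1; 1 vCPU remain.
Put 4 vCPU in host 2; 7 vCPU remain.
Put 3 vCPU in host 2; 4 vCPU remain.
8 hosts × 32 vCPU = 256 vCPU; used 216 vCPU; unused 40 vCPU.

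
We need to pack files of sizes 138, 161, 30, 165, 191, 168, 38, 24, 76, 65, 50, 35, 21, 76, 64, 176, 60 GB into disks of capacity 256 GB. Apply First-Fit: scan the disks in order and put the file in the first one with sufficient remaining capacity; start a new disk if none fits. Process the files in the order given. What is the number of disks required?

7 disks

Put 138 GB in disk 1; 118 GB remain.
Put 161 GB in disk 2; 95 GB remain.
Put 30 GB in disk 1; 88 GB remain.
Put 165 GB in disk 3; 91 GB remain.
Put 191 GB in disk 4; 65 GB remain.
Put 168 GB in disk 5; 88 GB remain.
Put 38 GB in disk 1; 50 GB remain.
Put 24 GB in disk 1; 26 GB remain.
Put 76 GB in disk 2; 19 GB remain.
Put 65 GB in disk 3; 26 GB remain.
Put 50 GB in disk 4; 15 GB remain.
Put 35 GB in disk 5; 53 GB remain.
Put 21 GB in disk 1; 5 GB remain.
Put 76 GB in disk 6; 180 GB remain.
Put 64 GB in disk 6; 116 GB remain.
Put 176 GB in disk 7; 80 GB remain.
Put 60 GB in disk 6; 56 GB remain.
Final disks: [138,30,38,24,21] [161,76] [165,65] [191,50] [168,35] [76,64,60] [176].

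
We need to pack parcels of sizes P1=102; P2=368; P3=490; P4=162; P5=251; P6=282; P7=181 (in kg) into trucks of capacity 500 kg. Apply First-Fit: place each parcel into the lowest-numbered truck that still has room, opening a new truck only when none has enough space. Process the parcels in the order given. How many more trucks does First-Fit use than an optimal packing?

First-Fit: [102,368] [490] [162,251] [282,181] → 4 trucks.
Total size 1836 kg; any packing needs at least ⌈1836/500⌉ = 4 trucks.
So 4 is already optimal.

0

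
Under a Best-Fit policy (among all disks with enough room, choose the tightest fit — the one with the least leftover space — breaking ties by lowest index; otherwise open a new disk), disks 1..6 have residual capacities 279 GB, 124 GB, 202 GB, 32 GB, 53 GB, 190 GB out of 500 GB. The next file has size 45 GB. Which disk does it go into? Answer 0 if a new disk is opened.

Disks with room: disk 1 (279 GB), disk 2 (124 GB), disk 3 (202 GB), disk 5 (53 GB), disk 6 (190 GB).
Tightest fit is disk 5 with 53 GB free.

5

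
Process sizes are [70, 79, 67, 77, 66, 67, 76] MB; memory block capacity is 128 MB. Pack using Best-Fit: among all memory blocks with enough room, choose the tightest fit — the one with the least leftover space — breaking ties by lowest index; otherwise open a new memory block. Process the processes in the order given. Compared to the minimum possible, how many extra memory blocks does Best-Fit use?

Best-Fit: [70] [79] [67] [77] [66] [67] [76] → 7 memory blocks.
7 processes exceed 64 MB (half the capacity), and no two of those can share a memory block, so at least 7 memory blocks are needed.
So 7 is already optimal.

0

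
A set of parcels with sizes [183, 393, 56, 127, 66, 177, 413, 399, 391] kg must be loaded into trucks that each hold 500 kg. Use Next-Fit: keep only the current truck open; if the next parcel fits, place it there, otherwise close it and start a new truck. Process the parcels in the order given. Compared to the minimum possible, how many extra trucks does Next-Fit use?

Next-Fit: [183] [393,56] [127,66,177] [413] [399] [391] → 6 trucks.
Total size 2205 kg; any packing needs at least ⌈2205/500⌉ = 5 trucks.
An optimal packing achieves that bound: [413,66] [399,56] [393] [391] [183,177,127] → 5 trucks.
Excess: 6 − 5 = 1.

1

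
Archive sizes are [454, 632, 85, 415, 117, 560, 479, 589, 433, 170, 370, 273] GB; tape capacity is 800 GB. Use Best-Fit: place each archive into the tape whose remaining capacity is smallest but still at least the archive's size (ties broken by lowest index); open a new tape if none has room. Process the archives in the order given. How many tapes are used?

Put 454 GB in tape 1; 346 GB remain.
Put 632 GB in tape 2; 168 GB remain.
Put 85 GB in tape 2; 83 GB remain.
Put 415 GB in tape 3; 385 GB remain.
Put 117 GB in tape 1; 229 GB remain.
Put 560 GB in tape 4; 240 GB remain.
Put 479 GB in tape 5; 321 GB remain.
Put 589 GB in tape 6; 211 GB remain.
Put 433 GB in tape 7; 367 GB remain.
Put 170 GB in tape 6; 41 GB remain.
Put 370 GB in tape 3; 15 GB remain.
Put 273 GB in tape 5; 48 GB remain.

7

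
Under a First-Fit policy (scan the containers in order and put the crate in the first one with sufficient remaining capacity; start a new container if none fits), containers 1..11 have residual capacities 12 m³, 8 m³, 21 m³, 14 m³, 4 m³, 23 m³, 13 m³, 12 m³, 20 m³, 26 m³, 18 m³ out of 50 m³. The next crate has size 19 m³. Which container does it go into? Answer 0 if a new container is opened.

3

Containers with room: container 3 (21 m³), container 6 (23 m³), container 9 (20 m³), container 10 (26 m³).
The first with room is container 3.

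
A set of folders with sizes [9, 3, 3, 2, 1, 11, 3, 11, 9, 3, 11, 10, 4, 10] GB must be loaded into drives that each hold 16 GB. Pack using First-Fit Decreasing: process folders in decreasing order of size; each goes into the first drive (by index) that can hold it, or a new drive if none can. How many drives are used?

Sorted descending: 11, 11, 11, 10, 10, 9, 9, 4, 3, 3, 3, 3, 2, 1.
11 GB → drive 1 (remaining 5 GB)
11 GB → drive 2 (remaining 5 GB)
11 GB → drive 3 (remaining 5 GB)
10 GB → drive 4 (remaining 6 GB)
10 GB → drive 5 (remaining 6 GB)
9 GB → drive 6 (remaining 7 GB)
9 GB → drive 7 (remaining 7 GB)
4 GB → drive 1 (remaining 1 GB)
3 GB → drive 2 (remaining 2 GB)
3 GB → drive 3 (remaining 2 GB)
3 GB → drive 4 (remaining 3 GB)
3 GB → drive 4 (remaining 0 GB)
2 GB → drive 2 (remaining 0 GB)
1 GB → drive 1 (remaining 0 GB)

7 drives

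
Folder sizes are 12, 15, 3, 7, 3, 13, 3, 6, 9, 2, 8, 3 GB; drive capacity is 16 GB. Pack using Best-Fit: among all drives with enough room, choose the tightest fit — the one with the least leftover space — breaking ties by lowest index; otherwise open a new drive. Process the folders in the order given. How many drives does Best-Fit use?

6

12 GB → drive 1 (remaining 4 GB)
15 GB → drive 2 (remaining 1 GB)
3 GB → drive 1 (remaining 1 GB)
7 GB → drive 3 (remaining 9 GB)
3 GB → drive 3 (remaining 6 GB)
13 GB → drive 4 (remaining 3 GB)
3 GB → drive 4 (remaining 0 GB)
6 GB → drive 3 (remaining 0 GB)
9 GB → drive 5 (remaining 7 GB)
2 GB → drive 5 (remaining 5 GB)
8 GB → drive 6 (remaining 8 GB)
3 GB → drive 5 (remaining 2 GB)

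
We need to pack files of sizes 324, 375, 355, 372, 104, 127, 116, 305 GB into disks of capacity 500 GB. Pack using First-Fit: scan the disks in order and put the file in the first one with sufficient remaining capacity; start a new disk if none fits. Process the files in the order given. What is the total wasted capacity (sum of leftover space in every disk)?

422

324 GB → disk 1 (remaining 176 GB)
375 GB → disk 2 (remaining 125 GB)
355 GB → disk 3 (remaining 145 GB)
372 GB → disk 4 (remaining 128 GB)
104 GB → disk 1 (remaining 72 GB)
127 GB → disk 3 (remaining 18 GB)
116 GB → disk 2 (remaining 9 GB)
305 GB → disk 5 (remaining 195 GB)
5 disks × 500 GB = 2500 GB; used 2078 GB; unused 422 GB.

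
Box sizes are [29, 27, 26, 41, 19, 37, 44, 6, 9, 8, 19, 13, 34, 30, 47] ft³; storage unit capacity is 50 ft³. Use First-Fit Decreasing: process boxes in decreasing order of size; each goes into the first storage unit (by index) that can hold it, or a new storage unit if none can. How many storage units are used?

Sorted descending: 47, 44, 41, 37, 34, 30, 29, 27, 26, 19, 19, 13, 9, 8, 6.
47 ft³ → storage unit 1 (remaining 3 ft³)
44 ft³ → storage unit 2 (remaining 6 ft³)
41 ft³ → storage unit 3 (remaining 9 ft³)
37 ft³ → storage unit 4 (remaining 13 ft³)
34 ft³ → storage unit 5 (remaining 16 ft³)
30 ft³ → storage unit 6 (remaining 20 ft³)
29 ft³ → storage unit 7 (remaining 21 ft³)
27 ft³ → storage unit 8 (remaining 23 ft³)
26 ft³ → storage unit 9 (remaining 24 ft³)
19 ft³ → storage unit 6 (remaining 1 ft³)
19 ft³ → storage unit 7 (remaining 2 ft³)
13 ft³ → storage unit 4 (remaining 0 ft³)
9 ft³ → storage unit 3 (remaining 0 ft³)
8 ft³ → storage unit 5 (remaining 8 ft³)
6 ft³ → storage unit 2 (remaining 0 ft³)
Final storage units: [47] [44,6] [41,9] [37,13] [34,8] [30,19] [29,19] [27] [26].

9 storage units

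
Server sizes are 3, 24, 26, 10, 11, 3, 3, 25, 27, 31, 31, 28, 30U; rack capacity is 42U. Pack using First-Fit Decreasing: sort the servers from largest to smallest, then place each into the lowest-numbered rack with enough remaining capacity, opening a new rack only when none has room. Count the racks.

8

Sorted descending: 31, 31, 30, 28, 27, 26, 25, 24, 11, 10, 3, 3, 3.
rack 1: place 31U, 11U left
rack 2: place 31U, 11U left
rack 3: place 30U, 12U left
rack 4: place 28U, 14U left
rack 5: place 27U, 15U left
rack 6: place 26U, 16U left
rack 7: place 25U, 17U left
rack 8: place 24U, 18U left
rack 1: place 11U, 0U left
rack 2: place 10U, 1U left
rack 3: place 3U, 9U left
rack 3: place 3U, 6U left
rack 3: place 3U, 3U left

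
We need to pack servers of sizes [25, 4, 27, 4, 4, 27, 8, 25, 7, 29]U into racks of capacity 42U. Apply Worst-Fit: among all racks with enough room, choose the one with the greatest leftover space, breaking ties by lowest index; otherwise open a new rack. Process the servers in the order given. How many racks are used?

rack 1: place 25U, 17U left
rack 1: place 4U, 13U left
rack 2: place 27U, 15U left
rack 2: place 4U, 11U left
rack 1: place 4U, 9U left
rack 3: place 27U, 15U left
rack 3: place 8U, 7U left
rack 4: place 25U, 17U left
rack 4: place 7U, 10U left
rack 5: place 29U, 13U left

5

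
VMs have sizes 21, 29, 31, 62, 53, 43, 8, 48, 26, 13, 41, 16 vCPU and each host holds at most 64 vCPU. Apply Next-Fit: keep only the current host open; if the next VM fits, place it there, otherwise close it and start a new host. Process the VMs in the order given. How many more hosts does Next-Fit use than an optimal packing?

1

Next-Fit: [21,29] [31] [62] [53] [43,8] [48] [26,13] [41,16] → 8 hosts.
Total size 391 vCPU; any packing needs at least ⌈391/64⌉ = 7 hosts.
An optimal packing achieves that bound: [62] [53,8] [48,16] [43,21] [41,13] [31,29] [26] → 7 hosts.
Excess: 8 − 7 = 1.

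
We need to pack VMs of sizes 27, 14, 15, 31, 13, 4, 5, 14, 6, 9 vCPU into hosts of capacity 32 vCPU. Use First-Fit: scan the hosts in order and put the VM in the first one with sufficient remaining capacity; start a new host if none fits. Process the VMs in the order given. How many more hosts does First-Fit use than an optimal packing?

First-Fit: [27,4] [14,15] [31] [13,5,14] [6,9] → 5 hosts.
Total size 138 vCPU; any packing needs at least ⌈138/32⌉ = 5 hosts.
So 5 is already optimal.

0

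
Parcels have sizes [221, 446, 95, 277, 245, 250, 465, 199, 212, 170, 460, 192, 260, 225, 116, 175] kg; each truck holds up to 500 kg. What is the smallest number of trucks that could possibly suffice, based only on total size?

9

Total size = 221 + 446 + 95 + 277 + 245 + 250 + 465 + 199 + 212 + 170 + 460 + 192 + 260 + 225 + 116 + 175 = 4008 kg.
⌈4008 / 500⌉ = 9.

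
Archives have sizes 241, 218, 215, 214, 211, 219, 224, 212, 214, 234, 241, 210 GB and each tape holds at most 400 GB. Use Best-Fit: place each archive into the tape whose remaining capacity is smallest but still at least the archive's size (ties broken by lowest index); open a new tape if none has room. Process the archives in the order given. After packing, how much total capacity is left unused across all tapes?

2147

241 GB → tape 1 (remaining 159 GB)
218 GB → tape 2 (remaining 182 GB)
215 GB → tape 3 (remaining 185 GB)
214 GB → tape 4 (remaining 186 GB)
211 GB → tape 5 (remaining 189 GB)
219 GB → tape 6 (remaining 181 GB)
224 GB → tape 7 (remaining 176 GB)
212 GB → tape 8 (remaining 188 GB)
214 GB → tape 9 (remaining 186 GB)
234 GB → tape 10 (remaining 166 GB)
241 GB → tape 11 (remaining 159 GB)
210 GB → tape 12 (remaining 190 GB)
12 tapes × 400 GB = 4800 GB; used 2653 GB; unused 2147 GB.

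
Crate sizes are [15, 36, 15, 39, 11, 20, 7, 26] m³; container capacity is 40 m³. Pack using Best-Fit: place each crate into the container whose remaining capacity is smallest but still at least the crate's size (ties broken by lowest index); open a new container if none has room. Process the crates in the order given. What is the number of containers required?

container 1: place 15 m³, 25 m³ left
container 2: place 36 m³, 4 m³ left
container 1: place 15 m³, 10 m³ left
container 3: place 39 m³, 1 m³ left
container 4: place 11 m³, 29 m³ left
container 4: place 20 m³, 9 m³ left
container 4: place 7 m³, 2 m³ left
container 5: place 26 m³, 14 m³ left

5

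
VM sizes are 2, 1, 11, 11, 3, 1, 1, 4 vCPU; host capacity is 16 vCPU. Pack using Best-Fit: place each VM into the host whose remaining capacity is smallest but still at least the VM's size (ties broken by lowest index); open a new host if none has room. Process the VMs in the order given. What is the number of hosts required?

3 hosts

2 vCPU → host 1 (remaining 14 vCPU)
1 vCPU → host 1 (remaining 13 vCPU)
11 vCPU → host 1 (remaining 2 vCPU)
11 vCPU → host 2 (remaining 5 vCPU)
3 vCPU → host 2 (remaining 2 vCPU)
1 vCPU → host 1 (remaining 1 vCPU)
1 vCPU → host 1 (remaining 0 vCPU)
4 vCPU → host 3 (remaining 12 vCPU)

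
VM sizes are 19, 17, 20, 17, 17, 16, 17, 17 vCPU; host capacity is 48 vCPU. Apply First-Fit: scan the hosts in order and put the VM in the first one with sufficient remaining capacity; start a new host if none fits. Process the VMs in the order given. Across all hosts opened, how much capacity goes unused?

52

Put 19 vCPU in host 1; 29 vCPU remain.
Put 17 vCPU in host 1; 12 vCPU remain.
Put 20 vCPU in host 2; 28 vCPU remain.
Put 17 vCPU in host 2; 11 vCPU remain.
Put 17 vCPU in host 3; 31 vCPU remain.
Put 16 vCPU in host 3; 15 vCPU remain.
Put 17 vCPU in host 4; 31 vCPU remain.
Put 17 vCPU in host 4; 14 vCPU remain.
4 hosts × 48 vCPU = 192 vCPU; used 140 vCPU; unused 52 vCPU.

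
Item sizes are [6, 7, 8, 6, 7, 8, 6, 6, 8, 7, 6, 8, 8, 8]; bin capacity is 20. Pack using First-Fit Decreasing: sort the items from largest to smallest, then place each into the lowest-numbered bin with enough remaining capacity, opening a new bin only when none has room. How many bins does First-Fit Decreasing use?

6 bins

Sorted descending: 8, 8, 8, 8, 8, 8, 7, 7, 7, 6, 6, 6, 6, 6.
8 → bin 1 (remaining 12)
8 → bin 1 (remaining 4)
8 → bin 2 (remaining 12)
8 → bin 2 (remaining 4)
8 → bin 3 (remaining 12)
8 → bin 3 (remaining 4)
7 → bin 4 (remaining 13)
7 → bin 4 (remaining 6)
7 → bin 5 (remaining 13)
6 → bin 4 (remaining 0)
6 → bin 5 (remaining 7)
6 → bin 5 (remaining 1)
6 → bin 6 (remaining 14)
6 → bin 6 (remaining 8)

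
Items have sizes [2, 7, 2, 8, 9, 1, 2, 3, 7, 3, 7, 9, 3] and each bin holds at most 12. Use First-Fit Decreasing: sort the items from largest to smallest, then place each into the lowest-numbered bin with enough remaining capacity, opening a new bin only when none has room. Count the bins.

6 bins

Sorted descending: 9, 9, 8, 7, 7, 7, 3, 3, 3, 2, 2, 2, 1.
Put 9 in bin 1; 3 remain.
Put 9 in bin 2; 3 remain.
Put 8 in bin 3; 4 remain.
Put 7 in bin 4; 5 remain.
Put 7 in bin 5; 5 remain.
Put 7 in bin 6; 5 remain.
Put 3 in bin 1; 0 remain.
Put 3 in bin 2; 0 remain.
Put 3 in bin 3; 1 remain.
Put 2 in bin 4; 3 remain.
Put 2 in bin 4; 1 remain.
Put 2 in bin 5; 3 remain.
Put 1 in bin 3; 0 remain.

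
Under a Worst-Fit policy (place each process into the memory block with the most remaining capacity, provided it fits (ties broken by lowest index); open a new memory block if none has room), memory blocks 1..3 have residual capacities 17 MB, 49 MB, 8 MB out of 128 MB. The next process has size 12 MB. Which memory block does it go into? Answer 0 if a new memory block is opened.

Memory blocks with room: memory block 1 (17 MB), memory block 2 (49 MB).
Most room is memory block 2 with 49 MB free.

2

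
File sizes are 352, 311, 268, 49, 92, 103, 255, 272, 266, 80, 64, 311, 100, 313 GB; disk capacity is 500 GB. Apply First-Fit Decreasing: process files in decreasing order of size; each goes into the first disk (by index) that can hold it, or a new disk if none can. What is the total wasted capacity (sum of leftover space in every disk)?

Sorted descending: 352, 313, 311, 311, 272, 268, 266, 255, 103, 100, 92, 80, 64, 49.
disk 1: place 352 GB, 148 GB left
disk 2: place 313 GB, 187 GB left
disk 3: place 311 GB, 189 GB left
disk 4: place 311 GB, 189 GB left
disk 5: place 272 GB, 228 GB left
disk 6: place 268 GB, 232 GB left
disk 7: place 266 GB, 234 GB left
disk 8: place 255 GB, 245 GB left
disk 1: place 103 GB, 45 GB left
disk 2: place 100 GB, 87 GB left
disk 3: place 92 GB, 97 GB left
disk 2: place 80 GB, 7 GB left
disk 3: place 64 GB, 33 GB left
disk 4: place 49 GB, 140 GB left
8 disks × 500 GB = 4000 GB; used 2836 GB; unused 1164 GB.

1164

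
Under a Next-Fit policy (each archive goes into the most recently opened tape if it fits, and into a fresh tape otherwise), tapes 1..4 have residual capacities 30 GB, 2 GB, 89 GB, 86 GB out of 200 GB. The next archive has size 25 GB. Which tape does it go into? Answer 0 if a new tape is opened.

Next-Fit only looks at tape 4, which has 86 GB free.
25 GB fits there.

4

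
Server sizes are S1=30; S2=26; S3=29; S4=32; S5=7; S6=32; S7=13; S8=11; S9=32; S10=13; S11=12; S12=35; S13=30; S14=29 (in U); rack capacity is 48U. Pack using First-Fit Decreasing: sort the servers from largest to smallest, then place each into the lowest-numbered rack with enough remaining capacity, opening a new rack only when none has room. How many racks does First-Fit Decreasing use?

9

Sorted descending: 35, 32, 32, 32, 30, 30, 29, 29, 26, 13, 13, 12, 11, 7.
35U → rack 1 (remaining 13U)
32U → rack 2 (remaining 16U)
32U → rack 3 (remaining 16U)
32U → rack 4 (remaining 16U)
30U → rack 5 (remaining 18U)
30U → rack 6 (remaining 18U)
29U → rack 7 (remaining 19U)
29U → rack 8 (remaining 19U)
26U → rack 9 (remaining 22U)
13U → rack 1 (remaining 0U)
13U → rack 2 (remaining 3U)
12U → rack 3 (remaining 4U)
11U → rack 4 (remaining 5U)
7U → rack 5 (remaining 11U)
Final racks: [35,13] [32,13] [32,12] [32,11] [30,7] [30] [29] [29] [26].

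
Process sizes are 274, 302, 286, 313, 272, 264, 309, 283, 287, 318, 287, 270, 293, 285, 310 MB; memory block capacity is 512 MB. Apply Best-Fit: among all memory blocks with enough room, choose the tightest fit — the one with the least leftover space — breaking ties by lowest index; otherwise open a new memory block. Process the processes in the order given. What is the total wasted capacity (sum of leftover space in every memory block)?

memory block 1: place 274 MB, 238 MB left
memory block 2: place 302 MB, 210 MB left
memory block 3: place 286 MB, 226 MB left
memory block 4: place 313 MB, 199 MB left
memory block 5: place 272 MB, 240 MB left
memory block 6: place 264 MB, 248 MB left
memory block 7: place 309 MB, 203 MB left
memory block 8: place 283 MB, 229 MB left
memory block 9: place 287 MB, 225 MB left
memory block 10: place 318 MB, 194 MB left
memory block 11: place 287 MB, 225 MB left
memory block 12: place 270 MB, 242 MB left
memory block 13: place 293 MB, 219 MB left
memory block 14: place 285 MB, 227 MB left
memory block 15: place 310 MB, 202 MB left
15 memory blocks × 512 MB = 7680 MB; used 4353 MB; unused 3327 MB.

3327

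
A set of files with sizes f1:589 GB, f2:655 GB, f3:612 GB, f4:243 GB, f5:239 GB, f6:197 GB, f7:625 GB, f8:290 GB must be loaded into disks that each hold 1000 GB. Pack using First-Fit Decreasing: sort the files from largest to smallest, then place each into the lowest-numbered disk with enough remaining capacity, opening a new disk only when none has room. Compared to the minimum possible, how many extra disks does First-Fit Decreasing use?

First-Fit Decreasing: [655,290] [625,243] [612,239] [589,197] → 4 disks.
Total size 3450 GB; any packing needs at least ⌈3450/1000⌉ = 4 disks.
So 4 is already optimal.

0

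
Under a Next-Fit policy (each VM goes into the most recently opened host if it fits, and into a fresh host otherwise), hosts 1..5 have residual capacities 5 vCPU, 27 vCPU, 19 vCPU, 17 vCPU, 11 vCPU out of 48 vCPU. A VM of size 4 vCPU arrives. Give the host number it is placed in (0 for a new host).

Next-Fit only looks at host 5, which has 11 vCPU free.
4 vCPU fits there.

5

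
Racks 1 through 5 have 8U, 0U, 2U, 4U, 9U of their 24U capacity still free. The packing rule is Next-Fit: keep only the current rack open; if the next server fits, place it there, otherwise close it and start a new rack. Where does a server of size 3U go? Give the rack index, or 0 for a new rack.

Next-Fit only looks at rack 5, which has 9U free.
3U fits there.

5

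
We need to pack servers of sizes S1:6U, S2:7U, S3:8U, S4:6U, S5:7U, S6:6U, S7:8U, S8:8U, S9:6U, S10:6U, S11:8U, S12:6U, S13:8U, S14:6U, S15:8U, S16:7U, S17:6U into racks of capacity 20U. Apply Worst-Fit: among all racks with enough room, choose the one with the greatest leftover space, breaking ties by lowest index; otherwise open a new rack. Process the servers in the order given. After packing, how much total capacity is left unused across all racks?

23

Put S1 (6U) in rack 1; 14U remain.
Put S2 (7U) in rack 1; 7U remain.
Put S3 (8U) in rack 2; 12U remain.
Put S4 (6U) in rack 2; 6U remain.
Put S5 (7U) in rack 1; 0U remain.
Put S6 (6U) in rack 2; 0U remain.
Put S7 (8U) in rack 3; 12U remain.
Put S8 (8U) in rack 3; 4U remain.
Put S9 (6U) in rack 4; 14U remain.
Put S10 (6U) in rack 4; 8U remain.
Put S11 (8U) in rack 4; 0U remain.
Put S12 (6U) in rack 5; 14U remain.
Put S13 (8U) in rack 5; 6U remain.
Put S14 (6U) in rack 5; 0U remain.
Put S15 (8U) in rack 6; 12U remain.
Put S16 (7U) in rack 6; 5U remain.
Put S17 (6U) in rack 7; 14U remain.
7 racks × 20U = 140U; used 117U; unused 23U.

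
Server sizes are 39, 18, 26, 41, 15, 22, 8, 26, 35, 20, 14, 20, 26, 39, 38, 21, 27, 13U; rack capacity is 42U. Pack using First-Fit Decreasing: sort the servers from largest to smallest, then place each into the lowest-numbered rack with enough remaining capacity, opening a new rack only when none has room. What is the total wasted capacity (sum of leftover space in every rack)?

56

Sorted descending: 41, 39, 39, 38, 35, 27, 26, 26, 26, 22, 21, 20, 20, 18, 15, 14, 13, 8.
41U → rack 1 (remaining 1U)
39U → rack 2 (remaining 3U)
39U → rack 3 (remaining 3U)
38U → rack 4 (remaining 4U)
35U → rack 5 (remaining 7U)
27U → rack 6 (remaining 15U)
26U → rack 7 (remaining 16U)
26U → rack 8 (remaining 16U)
26U → rack 9 (remaining 16U)
22U → rack 10 (remaining 20U)
21U → rack 11 (remaining 21U)
20U → rack 10 (remaining 0U)
20U → rack 11 (remaining 1U)
18U → rack 12 (remaining 24U)
15U → rack 6 (remaining 0U)
14U → rack 7 (remaining 2U)
13U → rack 8 (remaining 3U)
8U → rack 9 (remaining 8U)
12 racks × 42U = 504U; used 448U; unused 56U.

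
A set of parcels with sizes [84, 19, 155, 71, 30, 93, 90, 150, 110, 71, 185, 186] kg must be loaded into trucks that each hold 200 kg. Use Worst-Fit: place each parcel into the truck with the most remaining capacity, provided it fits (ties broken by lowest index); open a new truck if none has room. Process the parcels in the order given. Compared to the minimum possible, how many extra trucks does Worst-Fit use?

Worst-Fit: [84,19,71] [155,30] [93,90] [150] [110,71] [185] [186] → 7 trucks.
Total size 1244 kg; any packing needs at least ⌈1244/200⌉ = 7 trucks.
So 7 is already optimal.

0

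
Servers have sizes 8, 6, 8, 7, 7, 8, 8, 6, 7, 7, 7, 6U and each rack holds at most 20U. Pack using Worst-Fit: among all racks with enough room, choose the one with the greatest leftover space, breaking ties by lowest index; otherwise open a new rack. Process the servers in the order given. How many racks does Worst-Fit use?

6 racks

8U → rack 1 (remaining 12U)
6U → rack 1 (remaining 6U)
8U → rack 2 (remaining 12U)
7U → rack 2 (remaining 5U)
7U → rack 3 (remaining 13U)
8U → rack 3 (remaining 5U)
8U → rack 4 (remaining 12U)
6U → rack 4 (remaining 6U)
7U → rack 5 (remaining 13U)
7U → rack 5 (remaining 6U)
7U → rack 6 (remaining 13U)
6U → rack 6 (remaining 7U)
Final racks: [8,6] [8,7] [7,8] [8,6] [7,7] [7,6].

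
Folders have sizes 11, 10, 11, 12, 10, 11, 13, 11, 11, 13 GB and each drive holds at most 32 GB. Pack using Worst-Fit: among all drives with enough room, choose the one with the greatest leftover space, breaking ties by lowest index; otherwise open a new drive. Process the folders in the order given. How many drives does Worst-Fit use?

11 GB → drive 1 (remaining 21 GB)
10 GB → drive 1 (remaining 11 GB)
11 GB → drive 1 (remaining 0 GB)
12 GB → drive 2 (remaining 20 GB)
10 GB → drive 2 (remaining 10 GB)
11 GB → drive 3 (remaining 21 GB)
13 GB → drive 3 (remaining 8 GB)
11 GB → drive 4 (remaining 21 GB)
11 GB → drive 4 (remaining 10 GB)
13 GB → drive 5 (remaining 19 GB)
Final drives: [11,10,11] [12,10] [11,13] [11,11] [13].

5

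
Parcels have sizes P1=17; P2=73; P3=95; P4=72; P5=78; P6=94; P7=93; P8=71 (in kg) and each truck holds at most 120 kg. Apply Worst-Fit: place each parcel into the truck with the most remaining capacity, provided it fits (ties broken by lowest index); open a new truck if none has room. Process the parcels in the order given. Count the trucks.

Put P1 (17 kg) in truck 1; 103 kg remain.
Put P2 (73 kg) in truck 1; 30 kg remain.
Put P3 (95 kg) in truck 2; 25 kg remain.
Put P4 (72 kg) in truck 3; 48 kg remain.
Put P5 (78 kg) in truck 4; 42 kg remain.
Put P6 (94 kg) in truck 5; 26 kg remain.
Put P7 (93 kg) in truck 6; 27 kg remain.
Put P8 (71 kg) in truck 7; 49 kg remain.
Final trucks: [17,73] [95] [72] [78] [94] [93] [71].

7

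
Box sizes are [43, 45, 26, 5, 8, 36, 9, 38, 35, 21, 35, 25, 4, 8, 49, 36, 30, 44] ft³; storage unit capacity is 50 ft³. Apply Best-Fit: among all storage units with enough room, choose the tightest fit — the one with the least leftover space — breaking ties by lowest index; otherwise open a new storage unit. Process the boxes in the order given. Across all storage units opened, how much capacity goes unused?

storage unit 1: place 43 ft³, 7 ft³ left
storage unit 2: place 45 ft³, 5 ft³ left
storage unit 3: place 26 ft³, 24 ft³ left
storage unit 2: place 5 ft³, 0 ft³ left
storage unit 3: place 8 ft³, 16 ft³ left
storage unit 4: place 36 ft³, 14 ft³ left
storage unit 4: place 9 ft³, 5 ft³ left
storage unit 5: place 38 ft³, 12 ft³ left
storage unit 6: place 35 ft³, 15 ft³ left
storage unit 7: place 21 ft³, 29 ft³ left
storage unit 8: place 35 ft³, 15 ft³ left
storage unit 7: place 25 ft³, 4 ft³ left
storage unit 7: place 4 ft³, 0 ft³ left
storage unit 5: place 8 ft³, 4 ft³ left
storage unit 9: place 49 ft³, 1 ft³ left
storage unit 10: place 36 ft³, 14 ft³ left
storage unit 11: place 30 ft³, 20 ft³ left
storage unit 12: place 44 ft³, 6 ft³ left
12 storage units × 50 ft³ = 600 ft³; used 497 ft³; unused 103 ft³.

103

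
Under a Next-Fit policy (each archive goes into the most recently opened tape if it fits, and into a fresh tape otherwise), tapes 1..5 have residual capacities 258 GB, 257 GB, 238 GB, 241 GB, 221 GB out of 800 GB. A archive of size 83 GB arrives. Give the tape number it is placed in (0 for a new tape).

5

Next-Fit only looks at tape 5, which has 221 GB free.
83 GB fits there.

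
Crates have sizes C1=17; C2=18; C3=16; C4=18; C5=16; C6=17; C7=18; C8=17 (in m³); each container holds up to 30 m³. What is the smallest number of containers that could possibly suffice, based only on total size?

5

Total size = 17 + 18 + 16 + 18 + 16 + 17 + 18 + 17 = 137 m³.
⌈137 / 30⌉ = 5.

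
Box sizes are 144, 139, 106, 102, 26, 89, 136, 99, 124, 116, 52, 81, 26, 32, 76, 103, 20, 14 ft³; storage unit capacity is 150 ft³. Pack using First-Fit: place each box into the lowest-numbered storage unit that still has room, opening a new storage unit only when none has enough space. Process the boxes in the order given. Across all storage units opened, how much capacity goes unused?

315

storage unit 1: place 144 ft³, 6 ft³ left
storage unit 2: place 139 ft³, 11 ft³ left
storage unit 3: place 106 ft³, 44 ft³ left
storage unit 4: place 102 ft³, 48 ft³ left
storage unit 3: place 26 ft³, 18 ft³ left
storage unit 5: place 89 ft³, 61 ft³ left
storage unit 6: place 136 ft³, 14 ft³ left
storage unit 7: place 99 ft³, 51 ft³ left
storage unit 8: place 124 ft³, 26 ft³ left
storage unit 9: place 116 ft³, 34 ft³ left
storage unit 5: place 52 ft³, 9 ft³ left
storage unit 10: place 81 ft³, 69 ft³ left
storage unit 4: place 26 ft³, 22 ft³ left
storage unit 7: place 32 ft³, 19 ft³ left
storage unit 11: place 76 ft³, 74 ft³ left
storage unit 12: place 103 ft³, 47 ft³ left
storage unit 4: place 20 ft³, 2 ft³ left
storage unit 3: place 14 ft³, 4 ft³ left
12 storage units × 150 ft³ = 1800 ft³; used 1485 ft³; unused 315 ft³.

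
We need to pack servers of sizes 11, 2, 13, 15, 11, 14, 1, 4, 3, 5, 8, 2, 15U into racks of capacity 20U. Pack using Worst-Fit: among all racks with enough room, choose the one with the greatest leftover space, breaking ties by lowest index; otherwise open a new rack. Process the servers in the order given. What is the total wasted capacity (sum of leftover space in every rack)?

Put 11U in rack 1; 9U remain.
Put 2U in rack 1; 7U remain.
Put 13U in rack 2; 7U remain.
Put 15U in rack 3; 5U remain.
Put 11U in rack 4; 9U remain.
Put 14U in rack 5; 6U remain.
Put 1U in rack 4; 8U remain.
Put 4U in rack 4; 4U remain.
Put 3U in rack 1; 4U remain.
Put 5U in rack 2; 2U remain.
Put 8U in rack 6; 12U remain.
Put 2U in rack 6; 10U remain.
Put 15U in rack 7; 5U remain.
7 racks × 20U = 140U; used 104U; unused 36U.

36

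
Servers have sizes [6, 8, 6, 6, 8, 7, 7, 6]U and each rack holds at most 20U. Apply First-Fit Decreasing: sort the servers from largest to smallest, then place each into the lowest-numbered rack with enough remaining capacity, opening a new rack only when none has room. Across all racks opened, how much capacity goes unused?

6

Sorted descending: 8, 8, 7, 7, 6, 6, 6, 6.
rack 1: place 8U, 12U left
rack 1: place 8U, 4U left
rack 2: place 7U, 13U left
rack 2: place 7U, 6U left
rack 2: place 6U, 0U left
rack 3: place 6U, 14U left
rack 3: place 6U, 8U left
rack 3: place 6U, 2U left
3 racks × 20U = 60U; used 54U; unused 6U.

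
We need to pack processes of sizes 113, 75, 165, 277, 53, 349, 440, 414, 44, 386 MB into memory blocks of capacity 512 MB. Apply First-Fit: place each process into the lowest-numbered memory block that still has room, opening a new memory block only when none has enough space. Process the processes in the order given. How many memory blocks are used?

memory block 1: place 113 MB, 399 MB left
memory block 1: place 75 MB, 324 MB left
memory block 1: place 165 MB, 159 MB left
memory block 2: place 277 MB, 235 MB left
memory block 1: place 53 MB, 106 MB left
memory block 3: place 349 MB, 163 MB left
memory block 4: place 440 MB, 72 MB left
memory block 5: place 414 MB, 98 MB left
memory block 1: place 44 MB, 62 MB left
memory block 6: place 386 MB, 126 MB left
Final memory blocks: [113,75,165,53,44] [277] [349] [440] [414] [386].

6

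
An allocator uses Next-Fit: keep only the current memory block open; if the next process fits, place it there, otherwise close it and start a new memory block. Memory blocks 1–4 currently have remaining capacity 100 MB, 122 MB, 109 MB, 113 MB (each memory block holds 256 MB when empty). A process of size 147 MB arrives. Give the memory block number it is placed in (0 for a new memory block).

0

Next-Fit only looks at memory block 4, which has 113 MB free.
147 MB does not fit, so a new memory block is opened.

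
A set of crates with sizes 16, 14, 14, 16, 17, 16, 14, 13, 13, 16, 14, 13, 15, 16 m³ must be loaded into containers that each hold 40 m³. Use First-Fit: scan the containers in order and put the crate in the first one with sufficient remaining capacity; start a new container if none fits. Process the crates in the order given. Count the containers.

container 1: place 16 m³, 24 m³ left
container 1: place 14 m³, 10 m³ left
container 2: place 14 m³, 26 m³ left
container 2: place 16 m³, 10 m³ left
container 3: place 17 m³, 23 m³ left
container 3: place 16 m³, 7 m³ left
container 4: place 14 m³, 26 m³ left
container 4: place 13 m³, 13 m³ left
container 4: place 13 m³, 0 m³ left
container 5: place 16 m³, 24 m³ left
container 5: place 14 m³, 10 m³ left
container 6: place 13 m³, 27 m³ left
container 6: place 15 m³, 12 m³ left
container 7: place 16 m³, 24 m³ left

7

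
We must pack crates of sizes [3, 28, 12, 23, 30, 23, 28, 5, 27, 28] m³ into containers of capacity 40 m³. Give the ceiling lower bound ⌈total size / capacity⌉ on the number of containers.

6

Total size = 3 + 28 + 12 + 23 + 30 + 23 + 28 + 5 + 27 + 28 = 207 m³.
⌈207 / 40⌉ = 6.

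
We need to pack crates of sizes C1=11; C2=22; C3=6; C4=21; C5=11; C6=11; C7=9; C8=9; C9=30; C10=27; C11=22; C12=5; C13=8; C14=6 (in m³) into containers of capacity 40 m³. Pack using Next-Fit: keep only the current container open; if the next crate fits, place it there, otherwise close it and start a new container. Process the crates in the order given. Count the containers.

Put C1 (11 m³) in container 1; 29 m³ remain.
Put C2 (22 m³) in container 1; 7 m³ remain.
Put C3 (6 m³) in container 1; 1 m³ remain.
Put C4 (21 m³) in container 2; 19 m³ remain.
Put C5 (11 m³) in container 2; 8 m³ remain.
Put C6 (11 m³) in container 3; 29 m³ remain.
Put C7 (9 m³) in container 3; 20 m³ remain.
Put C8 (9 m³) in container 3; 11 m³ remain.
Put C9 (30 m³) in container 4; 10 m³ remain.
Put C10 (27 m³) in container 5; 13 m³ remain.
Put C11 (22 m³) in container 6; 18 m³ remain.
Put C12 (5 m³) in container 6; 13 m³ remain.
Put C13 (8 m³) in container 6; 5 m³ remain.
Put C14 (6 m³) in container 7; 34 m³ remain.
Final containers: [11,22,6] [21,11] [11,9,9] [30] [27] [22,5,8] [6].

7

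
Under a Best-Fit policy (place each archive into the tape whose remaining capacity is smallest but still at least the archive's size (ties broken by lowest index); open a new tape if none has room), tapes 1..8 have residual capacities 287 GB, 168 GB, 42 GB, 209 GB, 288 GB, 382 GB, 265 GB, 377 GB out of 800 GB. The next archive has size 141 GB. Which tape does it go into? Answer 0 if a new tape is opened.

2

Tapes with room: tape 1 (287 GB), tape 2 (168 GB), tape 4 (209 GB), tape 5 (288 GB), tape 6 (382 GB), tape 7 (265 GB), tape 8 (377 GB).
Tightest fit is tape 2 with 168 GB free.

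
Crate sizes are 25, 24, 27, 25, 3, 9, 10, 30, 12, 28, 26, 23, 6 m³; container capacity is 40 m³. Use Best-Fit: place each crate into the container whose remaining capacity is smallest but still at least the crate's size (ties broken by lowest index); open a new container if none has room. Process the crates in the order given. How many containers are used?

8 containers

container 1: place 25 m³, 15 m³ left
container 2: place 24 m³, 16 m³ left
container 3: place 27 m³, 13 m³ left
container 4: place 25 m³, 15 m³ left
container 3: place 3 m³, 10 m³ left
container 3: place 9 m³, 1 m³ left
container 1: place 10 m³, 5 m³ left
container 5: place 30 m³, 10 m³ left
container 4: place 12 m³, 3 m³ left
container 6: place 28 m³, 12 m³ left
container 7: place 26 m³, 14 m³ left
container 8: place 23 m³, 17 m³ left
container 5: place 6 m³, 4 m³ left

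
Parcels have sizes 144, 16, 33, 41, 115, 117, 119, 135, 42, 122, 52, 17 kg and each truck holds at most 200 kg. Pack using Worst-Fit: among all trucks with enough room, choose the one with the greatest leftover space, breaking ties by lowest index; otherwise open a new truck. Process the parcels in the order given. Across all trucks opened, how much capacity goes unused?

truck 1: place 144 kg, 56 kg left
truck 1: place 16 kg, 40 kg left
truck 1: place 33 kg, 7 kg left
truck 2: place 41 kg, 159 kg left
truck 2: place 115 kg, 44 kg left
truck 3: place 117 kg, 83 kg left
truck 4: place 119 kg, 81 kg left
truck 5: place 135 kg, 65 kg left
truck 3: place 42 kg, 41 kg left
truck 6: place 122 kg, 78 kg left
truck 4: place 52 kg, 29 kg left
truck 6: place 17 kg, 61 kg left
6 trucks × 200 kg = 1200 kg; used 953 kg; unused 247 kg.

247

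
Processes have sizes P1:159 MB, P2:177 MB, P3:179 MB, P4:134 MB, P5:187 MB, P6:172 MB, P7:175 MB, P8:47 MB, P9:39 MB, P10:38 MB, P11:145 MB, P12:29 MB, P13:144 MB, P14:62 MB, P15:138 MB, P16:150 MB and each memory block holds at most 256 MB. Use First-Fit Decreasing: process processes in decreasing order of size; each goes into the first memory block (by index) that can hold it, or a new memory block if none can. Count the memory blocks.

11

Sorted descending: 187, 179, 177, 175, 172, 159, 150, 145, 144, 138, 134, 62, 47, 39, 38, 29.
187 MB → memory block 1 (remaining 69 MB)
179 MB → memory block 2 (remaining 77 MB)
177 MB → memory block 3 (remaining 79 MB)
175 MB → memory block 4 (remaining 81 MB)
172 MB → memory block 5 (remaining 84 MB)
159 MB → memory block 6 (remaining 97 MB)
150 MB → memory block 7 (remaining 106 MB)
145 MB → memory block 8 (remaining 111 MB)
144 MB → memory block 9 (remaining 112 MB)
138 MB → memory block 10 (remaining 118 MB)
134 MB → memory block 11 (remaining 122 MB)
62 MB → memory block 1 (remaining 7 MB)
47 MB → memory block 2 (remaining 30 MB)
39 MB → memory block 3 (remaining 40 MB)
38 MB → memory block 3 (remaining 2 MB)
29 MB → memory block 2 (remaining 1 MB)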